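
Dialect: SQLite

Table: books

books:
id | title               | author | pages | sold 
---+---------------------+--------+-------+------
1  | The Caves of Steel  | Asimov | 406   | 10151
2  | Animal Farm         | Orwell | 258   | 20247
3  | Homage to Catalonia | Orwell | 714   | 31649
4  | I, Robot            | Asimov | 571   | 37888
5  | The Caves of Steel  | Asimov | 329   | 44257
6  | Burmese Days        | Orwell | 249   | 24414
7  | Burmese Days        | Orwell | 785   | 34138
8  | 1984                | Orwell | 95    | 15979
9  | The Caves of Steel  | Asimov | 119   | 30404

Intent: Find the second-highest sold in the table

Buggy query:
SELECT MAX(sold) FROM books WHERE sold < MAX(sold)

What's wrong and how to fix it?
Bug: The inner MAX is an aggregate inside WHERE, which is not allowed

Fix: Compute the overall MAX in a subquery, then take MAX of rows below it

Corrected query:
SELECT MAX(sold) FROM books WHERE sold < (SELECT MAX(sold) FROM books)

Result:
MAX(sold)
---------
37888    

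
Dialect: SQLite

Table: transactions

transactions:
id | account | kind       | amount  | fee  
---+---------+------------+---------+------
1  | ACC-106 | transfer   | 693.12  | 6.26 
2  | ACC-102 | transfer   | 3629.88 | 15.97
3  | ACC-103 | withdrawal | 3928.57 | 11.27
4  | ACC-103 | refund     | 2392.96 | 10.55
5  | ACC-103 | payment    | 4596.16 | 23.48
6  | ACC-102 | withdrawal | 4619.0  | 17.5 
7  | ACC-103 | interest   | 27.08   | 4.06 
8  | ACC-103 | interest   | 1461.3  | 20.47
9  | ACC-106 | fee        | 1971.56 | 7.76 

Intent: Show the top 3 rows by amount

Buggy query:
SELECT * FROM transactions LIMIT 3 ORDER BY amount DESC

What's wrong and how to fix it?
Bug: ORDER BY cannot follow LIMIT; LIMIT is the final clause

Fix: Swap the clauses: ORDER BY first, then LIMIT

Corrected query:
SELECT * FROM transactions ORDER BY amount DESC LIMIT 3

Result:
id | account | kind       | amount  | fee  
---+---------+------------+---------+------
6  | ACC-102 | withdrawal | 4619    | 17.5 
5  | ACC-103 | payment    | 4596.16 | 23.48
3  | ACC-103 | withdrawal | 3928.57 | 11.27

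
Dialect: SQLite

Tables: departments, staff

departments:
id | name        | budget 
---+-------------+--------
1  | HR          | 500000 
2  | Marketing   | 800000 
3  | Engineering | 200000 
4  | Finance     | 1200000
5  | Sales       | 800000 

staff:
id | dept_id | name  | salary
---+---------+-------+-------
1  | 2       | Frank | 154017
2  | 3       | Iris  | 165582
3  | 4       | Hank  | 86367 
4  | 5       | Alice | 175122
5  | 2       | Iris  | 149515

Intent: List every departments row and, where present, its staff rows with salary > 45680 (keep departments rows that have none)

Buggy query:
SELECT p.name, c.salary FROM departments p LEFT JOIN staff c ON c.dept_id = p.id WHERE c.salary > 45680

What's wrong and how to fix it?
Bug: Filtering c.salary in WHERE discards the NULL rows produced by LEFT JOIN, turning it into an inner join

Fix: Put 'c.salary > 45680' in the JOIN's ON clause instead of WHERE

Corrected query:
SELECT p.name, c.salary FROM departments p LEFT JOIN staff c ON c.dept_id = p.id AND c.salary > 45680

Result:
name        | salary
------------+-------
HR          | NULL  
Marketing   | 149515
Marketing   | 154017
Engineering | 165582
Finance     | 86367 
Sales       | 175122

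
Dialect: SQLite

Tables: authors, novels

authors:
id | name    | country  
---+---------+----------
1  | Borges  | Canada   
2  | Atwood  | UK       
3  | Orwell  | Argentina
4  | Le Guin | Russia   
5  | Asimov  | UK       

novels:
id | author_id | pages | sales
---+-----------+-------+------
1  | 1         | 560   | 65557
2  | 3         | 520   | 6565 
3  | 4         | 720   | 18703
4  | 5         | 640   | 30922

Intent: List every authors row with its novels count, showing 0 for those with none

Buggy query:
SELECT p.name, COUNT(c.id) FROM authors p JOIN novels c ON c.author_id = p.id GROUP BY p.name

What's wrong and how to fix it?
Bug: An inner join excludes parents with zero children

Fix: Switch to LEFT JOIN to retain unmatched parent rows

Corrected query:
SELECT p.name, COUNT(c.id) FROM authors p LEFT JOIN novels c ON c.author_id = p.id GROUP BY p.name

Result:
name    | COUNT(c.id)
--------+------------
Asimov  | 1          
Atwood  | 0          
Borges  | 1          
Le Guin | 1          
Orwell  | 1          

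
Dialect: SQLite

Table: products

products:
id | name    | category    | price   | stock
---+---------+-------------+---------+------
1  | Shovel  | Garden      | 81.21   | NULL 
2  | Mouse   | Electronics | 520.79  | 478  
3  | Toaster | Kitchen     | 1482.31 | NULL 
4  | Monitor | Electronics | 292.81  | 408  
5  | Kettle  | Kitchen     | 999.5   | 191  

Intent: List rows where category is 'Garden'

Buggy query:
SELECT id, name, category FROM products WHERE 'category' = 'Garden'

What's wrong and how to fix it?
Bug: 'category' in single quotes is a string literal, not the column; the comparison is literal-vs-literal and never true

Fix: Reference the column as category without single quotes

Corrected query:
SELECT id, name, category FROM products WHERE category = 'Garden'

Result:
id | name   | category
---+--------+---------
1  | Shovel | Garden  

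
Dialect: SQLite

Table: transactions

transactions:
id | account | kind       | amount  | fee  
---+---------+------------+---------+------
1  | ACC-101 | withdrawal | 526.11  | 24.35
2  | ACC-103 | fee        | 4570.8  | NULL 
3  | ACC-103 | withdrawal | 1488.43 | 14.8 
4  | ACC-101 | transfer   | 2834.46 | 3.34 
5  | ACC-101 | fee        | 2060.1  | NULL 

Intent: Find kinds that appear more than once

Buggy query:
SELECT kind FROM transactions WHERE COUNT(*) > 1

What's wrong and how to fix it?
Bug: WHERE can't reference COUNT(*); aggregates are computed after WHERE

Fix: Group first, then use HAVING for the count condition

Corrected query:
SELECT kind FROM transactions GROUP BY kind HAVING COUNT(*) > 1

Result:
kind      
----------
fee       
withdrawal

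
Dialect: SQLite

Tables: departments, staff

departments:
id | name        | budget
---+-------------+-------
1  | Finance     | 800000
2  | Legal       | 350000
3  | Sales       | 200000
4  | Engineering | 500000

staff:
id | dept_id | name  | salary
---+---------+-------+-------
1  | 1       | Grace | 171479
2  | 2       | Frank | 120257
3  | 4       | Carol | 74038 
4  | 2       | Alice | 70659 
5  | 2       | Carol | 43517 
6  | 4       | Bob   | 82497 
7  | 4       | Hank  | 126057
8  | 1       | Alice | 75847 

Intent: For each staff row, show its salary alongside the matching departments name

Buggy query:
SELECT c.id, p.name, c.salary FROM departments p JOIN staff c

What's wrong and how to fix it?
Bug: Missing join condition: each staff row is matched to all departments rows instead of just its own

Fix: Add ON c.dept_id = p.id to the JOIN

Corrected query:
SELECT c.id, p.name, c.salary FROM departments p JOIN staff c ON c.dept_id = p.id

Result:
id | name        | salary
---+-------------+-------
1  | Finance     | 171479
2  | Legal       | 120257
3  | Engineering | 74038 
4  | Legal       | 70659 
5  | Legal       | 43517 
6  | Engineering | 82497 
7  | Engineering | 126057
8  | Finance     | 75847 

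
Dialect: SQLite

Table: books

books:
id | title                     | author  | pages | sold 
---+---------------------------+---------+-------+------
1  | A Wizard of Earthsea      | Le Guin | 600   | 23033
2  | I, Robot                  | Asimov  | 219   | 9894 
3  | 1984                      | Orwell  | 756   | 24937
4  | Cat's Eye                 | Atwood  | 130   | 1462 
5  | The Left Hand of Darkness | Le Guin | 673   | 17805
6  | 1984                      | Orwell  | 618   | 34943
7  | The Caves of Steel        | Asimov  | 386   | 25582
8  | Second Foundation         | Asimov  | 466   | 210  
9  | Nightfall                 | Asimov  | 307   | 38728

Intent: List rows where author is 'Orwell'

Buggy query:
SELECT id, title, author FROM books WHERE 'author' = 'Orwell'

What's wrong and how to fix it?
Bug: 'author' in single quotes is a string literal, not the column; the comparison is literal-vs-literal and never true

Fix: Reference the column as author without single quotes

Corrected query:
SELECT id, title, author FROM books WHERE author = 'Orwell'

Result:
id | title | author
---+-------+-------
3  | 1984  | Orwell
6  | 1984  | Orwell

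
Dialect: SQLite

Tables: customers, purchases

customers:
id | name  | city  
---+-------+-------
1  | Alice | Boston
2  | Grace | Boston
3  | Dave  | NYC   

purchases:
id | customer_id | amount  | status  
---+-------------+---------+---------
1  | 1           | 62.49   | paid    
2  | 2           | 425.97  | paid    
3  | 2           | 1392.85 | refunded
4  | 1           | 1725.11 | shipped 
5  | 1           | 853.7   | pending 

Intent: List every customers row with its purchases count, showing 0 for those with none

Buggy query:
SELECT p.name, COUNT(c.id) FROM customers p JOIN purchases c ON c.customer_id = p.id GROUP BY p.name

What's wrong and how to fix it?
Bug: INNER JOIN drops customers rows that have no matching purchases rows

Fix: Switch to LEFT JOIN to retain unmatched parent rows

Corrected query:
SELECT p.name, COUNT(c.id) FROM customers p LEFT JOIN purchases c ON c.customer_id = p.id GROUP BY p.name

Result:
name  | COUNT(c.id)
------+------------
Alice | 3          
Dave  | 0          
Grace | 2          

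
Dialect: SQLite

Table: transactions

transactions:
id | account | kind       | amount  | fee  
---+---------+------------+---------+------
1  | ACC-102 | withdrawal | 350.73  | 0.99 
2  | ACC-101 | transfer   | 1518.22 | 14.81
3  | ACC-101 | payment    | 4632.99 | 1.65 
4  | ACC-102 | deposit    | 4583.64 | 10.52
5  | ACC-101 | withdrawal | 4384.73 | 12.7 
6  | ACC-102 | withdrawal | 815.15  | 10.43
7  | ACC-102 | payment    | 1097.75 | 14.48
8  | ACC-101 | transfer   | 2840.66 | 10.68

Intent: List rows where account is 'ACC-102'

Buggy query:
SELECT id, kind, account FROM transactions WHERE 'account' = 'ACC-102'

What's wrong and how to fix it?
Bug: Single quotes denote string literals in SQL; the column name is being compared as a constant string

Fix: Reference the column as account without single quotes

Corrected query:
SELECT id, kind, account FROM transactions WHERE account = 'ACC-102'

Result:
id | kind       | account
---+------------+--------
1  | withdrawal | ACC-102
4  | deposit    | ACC-102
6  | withdrawal | ACC-102
7  | payment    | ACC-102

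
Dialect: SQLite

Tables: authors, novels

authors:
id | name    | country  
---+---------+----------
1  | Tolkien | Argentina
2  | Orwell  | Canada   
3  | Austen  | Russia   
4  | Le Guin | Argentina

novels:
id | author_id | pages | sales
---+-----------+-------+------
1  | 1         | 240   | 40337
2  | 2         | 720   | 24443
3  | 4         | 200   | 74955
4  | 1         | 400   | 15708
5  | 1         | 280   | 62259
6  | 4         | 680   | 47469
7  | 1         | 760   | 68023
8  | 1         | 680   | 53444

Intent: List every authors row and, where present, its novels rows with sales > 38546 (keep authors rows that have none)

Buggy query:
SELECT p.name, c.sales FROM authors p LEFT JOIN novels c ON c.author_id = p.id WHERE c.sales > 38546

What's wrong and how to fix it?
Bug: A WHERE condition on the right-hand table after LEFT JOIN drops unmatched parents

Fix: Put 'c.sales > 38546' in the JOIN's ON clause instead of WHERE

Corrected query:
SELECT p.name, c.sales FROM authors p LEFT JOIN novels c ON c.author_id = p.id AND c.sales > 38546

Result:
name    | sales
--------+------
Tolkien | 40337
Tolkien | 53444
Tolkien | 62259
Tolkien | 68023
Orwell  | NULL 
Austen  | NULL 
Le Guin | 47469
Le Guin | 74955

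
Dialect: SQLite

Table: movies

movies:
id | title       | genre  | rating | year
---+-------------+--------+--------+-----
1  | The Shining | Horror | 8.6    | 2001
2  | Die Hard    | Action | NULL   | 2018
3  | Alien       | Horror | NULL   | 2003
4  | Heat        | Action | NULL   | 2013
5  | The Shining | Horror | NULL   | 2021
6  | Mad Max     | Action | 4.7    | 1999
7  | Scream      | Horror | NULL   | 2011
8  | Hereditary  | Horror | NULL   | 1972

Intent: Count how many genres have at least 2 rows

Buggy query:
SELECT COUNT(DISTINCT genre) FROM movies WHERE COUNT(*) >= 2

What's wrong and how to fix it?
Bug: COUNT(*) cannot appear in WHERE; the per-group count doesn't exist yet

Fix: Group first with HAVING COUNT(*) >= 2, then COUNT the resulting groups

Corrected query:
SELECT COUNT(*) FROM (SELECT genre FROM movies GROUP BY genre HAVING COUNT(*) >= 2)

Result:
COUNT(*)
--------
2       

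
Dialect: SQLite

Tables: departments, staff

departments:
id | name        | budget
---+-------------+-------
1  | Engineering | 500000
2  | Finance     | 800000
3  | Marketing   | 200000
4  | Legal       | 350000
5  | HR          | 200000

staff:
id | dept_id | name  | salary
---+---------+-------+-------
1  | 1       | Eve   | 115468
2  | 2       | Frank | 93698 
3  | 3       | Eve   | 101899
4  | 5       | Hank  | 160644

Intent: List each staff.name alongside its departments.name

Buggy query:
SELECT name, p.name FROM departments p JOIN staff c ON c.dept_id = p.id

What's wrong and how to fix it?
Bug: Both tables have a 'name' column; the unqualified reference is ambiguous

Fix: Qualify the column with its table alias (c.name)

Corrected query:
SELECT c.name, p.name FROM departments p JOIN staff c ON c.dept_id = p.id

Result:
name  | name       
------+------------
Eve   | Engineering
Frank | Finance    
Eve   | Marketing  
Hank  | HR         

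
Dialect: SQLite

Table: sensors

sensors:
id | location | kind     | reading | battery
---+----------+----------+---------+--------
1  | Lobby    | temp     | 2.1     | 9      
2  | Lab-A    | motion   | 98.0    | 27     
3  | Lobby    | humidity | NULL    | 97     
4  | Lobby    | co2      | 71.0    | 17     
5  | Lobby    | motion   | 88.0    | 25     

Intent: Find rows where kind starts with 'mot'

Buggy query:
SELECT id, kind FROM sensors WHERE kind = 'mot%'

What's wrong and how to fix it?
Bug: Wildcards only work with LIKE; '=' treats '%' as a literal character

Fix: Replace '=' with LIKE so 'mot%' is treated as a pattern

Corrected query:
SELECT id, kind FROM sensors WHERE kind LIKE 'mot%'

Result:
id | kind  
---+-------
2  | motion
5  | motion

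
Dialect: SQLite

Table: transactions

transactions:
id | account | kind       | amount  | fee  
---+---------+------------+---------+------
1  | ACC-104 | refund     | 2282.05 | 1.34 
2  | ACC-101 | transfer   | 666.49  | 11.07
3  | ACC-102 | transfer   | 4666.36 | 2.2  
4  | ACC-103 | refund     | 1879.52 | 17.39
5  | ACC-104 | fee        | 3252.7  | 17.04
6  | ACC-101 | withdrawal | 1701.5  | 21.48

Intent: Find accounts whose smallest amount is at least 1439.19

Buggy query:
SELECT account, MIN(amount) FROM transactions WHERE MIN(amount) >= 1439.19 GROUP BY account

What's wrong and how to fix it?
Bug: Aggregates like MIN are computed per group after WHERE runs

Fix: Use HAVING for the per-group MIN condition

Corrected query:
SELECT account, MIN(amount) FROM transactions GROUP BY account HAVING MIN(amount) >= 1439.19

Result:
account | MIN(amount)
--------+------------
ACC-102 | 4666.36    
ACC-103 | 1879.52    
ACC-104 | 2282.05    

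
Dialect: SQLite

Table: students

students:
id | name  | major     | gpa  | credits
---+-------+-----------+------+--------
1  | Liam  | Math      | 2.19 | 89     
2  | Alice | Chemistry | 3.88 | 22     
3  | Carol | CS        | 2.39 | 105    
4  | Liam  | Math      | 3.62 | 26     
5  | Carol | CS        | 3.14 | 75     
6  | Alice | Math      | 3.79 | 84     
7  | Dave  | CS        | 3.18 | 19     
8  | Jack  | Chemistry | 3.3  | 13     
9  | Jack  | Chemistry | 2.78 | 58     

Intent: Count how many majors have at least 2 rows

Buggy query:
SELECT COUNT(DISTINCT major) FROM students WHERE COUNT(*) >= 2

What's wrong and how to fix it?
Bug: COUNT(*) cannot appear in WHERE; the per-group count doesn't exist yet

Fix: Use a subquery that GROUPs and filters with HAVING, then count its rows

Corrected query:
SELECT COUNT(*) FROM (SELECT major FROM students GROUP BY major HAVING COUNT(*) >= 2)

Result:
COUNT(*)
--------
3       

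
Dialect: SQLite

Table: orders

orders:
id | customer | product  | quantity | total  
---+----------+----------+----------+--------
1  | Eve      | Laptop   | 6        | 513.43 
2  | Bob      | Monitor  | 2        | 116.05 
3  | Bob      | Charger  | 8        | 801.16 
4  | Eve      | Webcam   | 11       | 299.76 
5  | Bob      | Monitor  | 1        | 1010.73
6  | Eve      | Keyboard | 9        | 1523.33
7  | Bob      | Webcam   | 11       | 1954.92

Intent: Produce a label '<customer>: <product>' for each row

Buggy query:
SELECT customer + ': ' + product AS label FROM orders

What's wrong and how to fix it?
Bug: SQLite uses || for string concatenation; + coerces text to numbers (yielding 0)

Fix: Use the || operator for string concatenation

Corrected query:
SELECT customer || ': ' || product AS label FROM orders

Result:
label        
-------------
Eve: Laptop  
Bob: Monitor 
Bob: Charger 
Eve: Webcam  
Bob: Monitor 
Eve: Keyboard
Bob: Webcam  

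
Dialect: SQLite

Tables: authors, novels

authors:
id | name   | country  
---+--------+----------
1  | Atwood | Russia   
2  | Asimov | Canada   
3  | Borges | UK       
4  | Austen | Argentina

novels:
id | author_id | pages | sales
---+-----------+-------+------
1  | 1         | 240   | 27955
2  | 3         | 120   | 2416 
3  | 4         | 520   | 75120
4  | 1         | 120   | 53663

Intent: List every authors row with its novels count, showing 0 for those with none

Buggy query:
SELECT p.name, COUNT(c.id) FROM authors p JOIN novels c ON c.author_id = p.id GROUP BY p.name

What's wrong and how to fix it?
Bug: INNER JOIN drops authors rows that have no matching novels rows

Fix: Switch to LEFT JOIN to retain unmatched parent rows

Corrected query:
SELECT p.name, COUNT(c.id) FROM authors p LEFT JOIN novels c ON c.author_id = p.id GROUP BY p.name

Result:
name   | COUNT(c.id)
-------+------------
Asimov | 0          
Atwood | 2          
Austen | 1          
Borges | 1          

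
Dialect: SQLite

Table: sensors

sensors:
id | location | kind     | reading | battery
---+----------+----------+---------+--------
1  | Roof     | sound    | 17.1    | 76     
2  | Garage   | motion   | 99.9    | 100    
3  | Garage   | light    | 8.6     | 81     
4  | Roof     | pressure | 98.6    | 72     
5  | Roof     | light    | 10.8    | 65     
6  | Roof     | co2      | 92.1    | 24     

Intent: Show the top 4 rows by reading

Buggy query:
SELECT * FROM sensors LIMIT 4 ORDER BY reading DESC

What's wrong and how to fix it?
Bug: ORDER BY cannot follow LIMIT; LIMIT is the final clause

Fix: Swap the clauses: ORDER BY first, then LIMIT

Corrected query:
SELECT * FROM sensors ORDER BY reading DESC LIMIT 4

Result:
id | location | kind     | reading | battery
---+----------+----------+---------+--------
2  | Garage   | motion   | 99.9    | 100    
4  | Roof     | pressure | 98.6    | 72     
6  | Roof     | co2      | 92.1    | 24     
1  | Roof     | sound    | 17.1    | 76     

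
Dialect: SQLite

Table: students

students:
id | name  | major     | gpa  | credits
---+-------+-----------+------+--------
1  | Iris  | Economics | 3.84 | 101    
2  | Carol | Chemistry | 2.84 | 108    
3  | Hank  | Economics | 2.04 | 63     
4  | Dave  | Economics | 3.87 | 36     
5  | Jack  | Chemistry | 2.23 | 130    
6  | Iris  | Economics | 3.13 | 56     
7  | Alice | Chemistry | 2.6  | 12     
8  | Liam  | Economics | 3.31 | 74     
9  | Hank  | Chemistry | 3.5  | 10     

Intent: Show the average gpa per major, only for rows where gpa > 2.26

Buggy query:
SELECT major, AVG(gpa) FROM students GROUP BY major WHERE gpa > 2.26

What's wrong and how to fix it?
Bug: WHERE cannot follow GROUP BY

Fix: Move the WHERE clause before GROUP BY

Corrected query:
SELECT major, AVG(gpa) FROM students WHERE gpa > 2.26 GROUP BY major

Result:
major     | AVG(gpa)
----------+---------
Chemistry | 2.98    
Economics | 3.5375  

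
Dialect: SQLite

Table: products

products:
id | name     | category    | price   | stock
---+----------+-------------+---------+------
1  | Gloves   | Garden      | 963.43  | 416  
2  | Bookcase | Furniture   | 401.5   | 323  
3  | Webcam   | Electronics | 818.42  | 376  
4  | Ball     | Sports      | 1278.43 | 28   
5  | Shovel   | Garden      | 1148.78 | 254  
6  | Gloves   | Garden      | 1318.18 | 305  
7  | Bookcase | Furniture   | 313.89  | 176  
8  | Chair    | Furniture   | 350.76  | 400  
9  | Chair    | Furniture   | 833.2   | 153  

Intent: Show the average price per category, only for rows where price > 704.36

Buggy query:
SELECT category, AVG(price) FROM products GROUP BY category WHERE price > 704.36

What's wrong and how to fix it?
Bug: WHERE cannot follow GROUP BY

Fix: Move the WHERE clause before GROUP BY

Corrected query:
SELECT category, AVG(price) FROM products WHERE price > 704.36 GROUP BY category

Result:
category    | AVG(price) 
------------+------------
Electronics | 818.42     
Furniture   | 833.2      
Garden      | 1143.463333
Sports      | 1278.43    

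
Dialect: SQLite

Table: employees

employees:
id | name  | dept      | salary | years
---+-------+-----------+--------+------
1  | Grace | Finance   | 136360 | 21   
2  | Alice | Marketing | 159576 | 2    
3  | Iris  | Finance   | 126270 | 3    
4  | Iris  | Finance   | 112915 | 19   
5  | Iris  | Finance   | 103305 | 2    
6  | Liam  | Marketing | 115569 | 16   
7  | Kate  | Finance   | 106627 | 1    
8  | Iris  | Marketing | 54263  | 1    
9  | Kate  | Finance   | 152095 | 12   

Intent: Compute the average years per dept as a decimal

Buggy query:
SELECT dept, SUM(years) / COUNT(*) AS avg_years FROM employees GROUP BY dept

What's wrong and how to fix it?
Bug: Both operands are integers, so '/' performs integer division and truncates

Fix: Multiply by 1.0 (or CAST to REAL) to force floating-point division

Corrected query:
SELECT dept, SUM(years) * 1.0 / COUNT(*) AS avg_years FROM employees GROUP BY dept

Result:
dept      | avg_years
----------+----------
Finance   | 9.666667 
Marketing | 6.333333 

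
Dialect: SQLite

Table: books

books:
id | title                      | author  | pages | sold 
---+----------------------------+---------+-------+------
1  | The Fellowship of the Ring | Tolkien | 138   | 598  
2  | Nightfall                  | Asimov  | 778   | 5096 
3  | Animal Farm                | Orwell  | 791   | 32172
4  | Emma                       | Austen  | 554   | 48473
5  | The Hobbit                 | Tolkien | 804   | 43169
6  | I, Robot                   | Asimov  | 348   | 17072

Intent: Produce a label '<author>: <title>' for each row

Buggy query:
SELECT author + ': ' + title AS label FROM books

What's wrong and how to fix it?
Bug: SQLite uses || for string concatenation; + coerces text to numbers (yielding 0)

Fix: Use the || operator for string concatenation

Corrected query:
SELECT author || ': ' || title AS label FROM books

Result:
label                              
-----------------------------------
Tolkien: The Fellowship of the Ring
Asimov: Nightfall                  
Orwell: Animal Farm                
Austen: Emma                       
Tolkien: The Hobbit                
Asimov: I, Robot                   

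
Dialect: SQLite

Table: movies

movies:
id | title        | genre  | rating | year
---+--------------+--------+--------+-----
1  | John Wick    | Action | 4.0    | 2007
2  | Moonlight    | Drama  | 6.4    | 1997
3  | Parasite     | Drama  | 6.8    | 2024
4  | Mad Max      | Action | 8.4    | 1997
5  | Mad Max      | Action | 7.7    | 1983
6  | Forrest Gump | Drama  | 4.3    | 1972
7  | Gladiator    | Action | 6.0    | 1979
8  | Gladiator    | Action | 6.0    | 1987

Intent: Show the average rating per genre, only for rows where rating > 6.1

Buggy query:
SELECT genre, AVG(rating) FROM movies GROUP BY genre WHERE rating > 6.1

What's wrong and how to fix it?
Bug: Row-level WHERE must come before GROUP BY in the clause order

Fix: Move the WHERE clause before GROUP BY

Corrected query:
SELECT genre, AVG(rating) FROM movies WHERE rating > 6.1 GROUP BY genre

Result:
genre  | AVG(rating)
-------+------------
Action | 8.05       
Drama  | 6.6        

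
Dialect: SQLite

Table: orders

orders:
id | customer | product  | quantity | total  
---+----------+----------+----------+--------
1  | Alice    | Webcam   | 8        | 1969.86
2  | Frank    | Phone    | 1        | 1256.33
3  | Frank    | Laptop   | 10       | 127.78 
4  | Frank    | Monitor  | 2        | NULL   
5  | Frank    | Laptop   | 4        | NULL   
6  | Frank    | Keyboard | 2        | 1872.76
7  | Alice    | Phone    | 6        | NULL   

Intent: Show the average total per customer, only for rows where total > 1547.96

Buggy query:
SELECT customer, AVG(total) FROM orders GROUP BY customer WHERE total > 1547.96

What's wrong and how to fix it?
Bug: WHERE cannot follow GROUP BY

Fix: Place WHERE between FROM and GROUP BY

Corrected query:
SELECT customer, AVG(total) FROM orders WHERE total > 1547.96 GROUP BY customer

Result:
customer | AVG(total)
---------+-----------
Alice    | 1969.86   
Frank    | 1872.76   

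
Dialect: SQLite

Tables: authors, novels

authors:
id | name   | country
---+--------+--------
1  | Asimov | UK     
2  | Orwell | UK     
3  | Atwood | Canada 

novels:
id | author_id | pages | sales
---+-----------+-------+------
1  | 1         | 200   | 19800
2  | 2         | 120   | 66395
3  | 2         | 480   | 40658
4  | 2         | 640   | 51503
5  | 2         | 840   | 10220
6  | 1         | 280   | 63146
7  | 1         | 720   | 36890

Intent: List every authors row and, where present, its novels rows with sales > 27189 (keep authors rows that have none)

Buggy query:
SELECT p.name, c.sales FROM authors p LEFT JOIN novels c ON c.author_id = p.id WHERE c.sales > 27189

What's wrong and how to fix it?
Bug: Filtering c.sales in WHERE discards the NULL rows produced by LEFT JOIN, turning it into an inner join

Fix: Put 'c.sales > 27189' in the JOIN's ON clause instead of WHERE

Corrected query:
SELECT p.name, c.sales FROM authors p LEFT JOIN novels c ON c.author_id = p.id AND c.sales > 27189

Result:
name   | sales
-------+------
Asimov | 36890
Asimov | 63146
Orwell | 40658
Orwell | 51503
Orwell | 66395
Atwood | NULL 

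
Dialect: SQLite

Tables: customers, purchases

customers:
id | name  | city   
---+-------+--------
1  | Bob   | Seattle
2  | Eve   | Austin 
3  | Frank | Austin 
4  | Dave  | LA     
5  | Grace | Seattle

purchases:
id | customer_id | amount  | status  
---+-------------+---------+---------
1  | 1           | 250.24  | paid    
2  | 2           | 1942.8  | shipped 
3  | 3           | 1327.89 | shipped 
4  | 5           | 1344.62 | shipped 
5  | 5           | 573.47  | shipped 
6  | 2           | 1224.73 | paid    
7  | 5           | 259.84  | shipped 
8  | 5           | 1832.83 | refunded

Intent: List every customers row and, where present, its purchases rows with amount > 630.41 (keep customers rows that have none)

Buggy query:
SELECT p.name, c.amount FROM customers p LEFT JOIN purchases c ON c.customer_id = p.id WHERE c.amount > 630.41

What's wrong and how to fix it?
Bug: A WHERE condition on the right-hand table after LEFT JOIN drops unmatched parents

Fix: Move the right-table condition into the ON clause so unmatched parents are kept

Corrected query:
SELECT p.name, c.amount FROM customers p LEFT JOIN purchases c ON c.customer_id = p.id AND c.amount > 630.41

Result:
name  | amount 
------+--------
Bob   | NULL   
Eve   | 1224.73
Eve   | 1942.8 
Frank | 1327.89
Dave  | NULL   
Grace | 1344.62
Grace | 1832.83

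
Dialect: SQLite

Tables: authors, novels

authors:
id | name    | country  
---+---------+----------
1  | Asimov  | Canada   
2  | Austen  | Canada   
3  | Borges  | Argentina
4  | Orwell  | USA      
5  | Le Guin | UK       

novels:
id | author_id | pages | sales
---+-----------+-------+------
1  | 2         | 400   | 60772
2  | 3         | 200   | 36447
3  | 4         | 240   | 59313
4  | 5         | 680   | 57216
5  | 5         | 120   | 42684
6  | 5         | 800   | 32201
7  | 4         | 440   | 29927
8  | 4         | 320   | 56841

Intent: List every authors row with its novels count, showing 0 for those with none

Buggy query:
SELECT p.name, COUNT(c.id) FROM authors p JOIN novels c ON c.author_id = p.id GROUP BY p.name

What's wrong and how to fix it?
Bug: An inner join excludes parents with zero children

Fix: Switch to LEFT JOIN to retain unmatched parent rows

Corrected query:
SELECT p.name, COUNT(c.id) FROM authors p LEFT JOIN novels c ON c.author_id = p.id GROUP BY p.name

Result:
name    | COUNT(c.id)
--------+------------
Asimov  | 0          
Austen  | 1          
Borges  | 1          
Le Guin | 3          
Orwell  | 3          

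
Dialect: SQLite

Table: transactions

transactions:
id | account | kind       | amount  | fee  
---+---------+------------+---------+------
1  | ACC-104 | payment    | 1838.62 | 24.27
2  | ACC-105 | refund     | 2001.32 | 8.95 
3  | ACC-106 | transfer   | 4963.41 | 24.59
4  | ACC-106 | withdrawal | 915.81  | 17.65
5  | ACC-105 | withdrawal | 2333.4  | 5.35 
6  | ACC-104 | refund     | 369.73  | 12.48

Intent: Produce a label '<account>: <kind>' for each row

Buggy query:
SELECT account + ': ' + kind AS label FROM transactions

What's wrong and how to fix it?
Bug: SQLite uses || for string concatenation; + coerces text to numbers (yielding 0)

Fix: Use the || operator for string concatenation

Corrected query:
SELECT account || ': ' || kind AS label FROM transactions

Result:
label              
-------------------
ACC-104: payment   
ACC-105: refund    
ACC-106: transfer  
ACC-106: withdrawal
ACC-105: withdrawal
ACC-104: refund    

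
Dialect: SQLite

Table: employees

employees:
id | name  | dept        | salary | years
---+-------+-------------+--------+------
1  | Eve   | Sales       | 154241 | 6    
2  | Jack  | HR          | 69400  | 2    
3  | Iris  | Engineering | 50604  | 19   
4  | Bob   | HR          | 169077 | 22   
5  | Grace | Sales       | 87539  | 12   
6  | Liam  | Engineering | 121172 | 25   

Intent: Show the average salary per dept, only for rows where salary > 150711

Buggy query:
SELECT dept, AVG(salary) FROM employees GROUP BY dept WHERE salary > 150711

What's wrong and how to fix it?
Bug: WHERE cannot follow GROUP BY

Fix: Place WHERE between FROM and GROUP BY

Corrected query:
SELECT dept, AVG(salary) FROM employees WHERE salary > 150711 GROUP BY dept

Result:
dept  | AVG(salary)
------+------------
HR    | 169077     
Sales | 154241     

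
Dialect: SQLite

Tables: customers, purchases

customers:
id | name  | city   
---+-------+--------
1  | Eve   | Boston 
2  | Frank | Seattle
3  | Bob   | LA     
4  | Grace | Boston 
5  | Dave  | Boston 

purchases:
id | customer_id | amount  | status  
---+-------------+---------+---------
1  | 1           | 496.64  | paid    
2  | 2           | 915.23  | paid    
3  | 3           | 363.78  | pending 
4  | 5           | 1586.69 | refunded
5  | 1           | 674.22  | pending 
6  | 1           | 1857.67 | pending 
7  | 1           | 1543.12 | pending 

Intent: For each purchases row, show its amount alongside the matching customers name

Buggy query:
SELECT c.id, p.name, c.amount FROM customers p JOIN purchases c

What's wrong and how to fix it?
Bug: JOIN with no ON clause produces a cartesian product; every purchases row pairs with every customers row

Fix: Specify the join condition linking the foreign key to the parent id

Corrected query:
SELECT c.id, p.name, c.amount FROM customers p JOIN purchases c ON c.customer_id = p.id

Result:
id | name  | amount 
---+-------+--------
1  | Eve   | 496.64 
2  | Frank | 915.23 
3  | Bob   | 363.78 
4  | Dave  | 1586.69
5  | Eve   | 674.22 
6  | Eve   | 1857.67
7  | Eve   | 1543.12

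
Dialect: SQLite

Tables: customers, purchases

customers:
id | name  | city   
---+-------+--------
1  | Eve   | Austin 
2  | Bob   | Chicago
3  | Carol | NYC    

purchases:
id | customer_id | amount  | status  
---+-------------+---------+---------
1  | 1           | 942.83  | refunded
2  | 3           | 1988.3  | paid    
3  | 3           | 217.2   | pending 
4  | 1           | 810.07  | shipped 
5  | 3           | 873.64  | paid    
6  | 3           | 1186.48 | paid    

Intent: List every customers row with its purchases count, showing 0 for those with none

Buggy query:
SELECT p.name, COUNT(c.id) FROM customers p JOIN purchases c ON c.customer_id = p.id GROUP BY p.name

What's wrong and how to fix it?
Bug: An inner join excludes parents with zero children

Fix: Use LEFT JOIN so parents without children still appear (COUNT(c.id) gives 0)

Corrected query:
SELECT p.name, COUNT(c.id) FROM customers p LEFT JOIN purchases c ON c.customer_id = p.id GROUP BY p.name

Result:
name  | COUNT(c.id)
------+------------
Bob   | 0          
Carol | 4          
Eve   | 2          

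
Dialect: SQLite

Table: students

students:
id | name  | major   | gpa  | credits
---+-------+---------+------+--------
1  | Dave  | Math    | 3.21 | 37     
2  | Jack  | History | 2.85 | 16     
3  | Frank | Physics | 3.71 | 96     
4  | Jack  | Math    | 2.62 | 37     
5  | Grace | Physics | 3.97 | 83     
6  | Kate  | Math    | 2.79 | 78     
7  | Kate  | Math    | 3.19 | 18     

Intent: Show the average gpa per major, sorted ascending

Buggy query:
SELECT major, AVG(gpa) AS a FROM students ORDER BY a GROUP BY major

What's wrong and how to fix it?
Bug: GROUP BY must precede ORDER BY

Fix: Move ORDER BY to the end, after GROUP BY

Corrected query:
SELECT major, AVG(gpa) AS a FROM students GROUP BY major ORDER BY a

Result:
major   | a     
--------+-------
History | 2.85  
Math    | 2.9525
Physics | 3.84  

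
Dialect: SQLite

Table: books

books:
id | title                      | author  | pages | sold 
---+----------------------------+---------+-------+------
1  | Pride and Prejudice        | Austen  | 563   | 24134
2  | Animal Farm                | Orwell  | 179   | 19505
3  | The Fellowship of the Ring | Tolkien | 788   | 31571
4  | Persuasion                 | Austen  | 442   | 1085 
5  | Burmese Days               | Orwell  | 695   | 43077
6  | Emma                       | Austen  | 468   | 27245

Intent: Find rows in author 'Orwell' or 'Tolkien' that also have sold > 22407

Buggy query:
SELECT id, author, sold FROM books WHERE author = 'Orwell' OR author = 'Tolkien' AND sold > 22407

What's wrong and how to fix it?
Bug: AND binds tighter than OR, so this parses as author = 'Orwell' OR (author = 'Tolkien' AND sold > 22407)

Fix: Add parentheses around the OR so the AND applies to both alternatives

Corrected query:
SELECT id, author, sold FROM books WHERE (author = 'Orwell' OR author = 'Tolkien') AND sold > 22407

Result:
id | author  | sold 
---+---------+------
3  | Tolkien | 31571
5  | Orwell  | 43077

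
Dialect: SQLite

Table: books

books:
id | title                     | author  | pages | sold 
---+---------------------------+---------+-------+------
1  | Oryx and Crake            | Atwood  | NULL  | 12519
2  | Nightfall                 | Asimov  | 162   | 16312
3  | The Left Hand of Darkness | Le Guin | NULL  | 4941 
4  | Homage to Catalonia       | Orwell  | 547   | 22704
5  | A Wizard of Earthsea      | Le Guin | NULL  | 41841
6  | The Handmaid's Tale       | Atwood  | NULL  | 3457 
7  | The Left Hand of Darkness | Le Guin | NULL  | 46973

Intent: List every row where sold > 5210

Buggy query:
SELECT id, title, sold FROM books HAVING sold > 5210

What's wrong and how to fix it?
Bug: HAVING filters the output of aggregation, but this query has no GROUP BY and no aggregate functions, so SQLite rejects it (HAVING clause on a non-aggregate query); the condition here is per row

Fix: Replace HAVING with WHERE since the condition applies to individual rows

Corrected query:
SELECT id, title, sold FROM books WHERE sold > 5210

Result:
id | title                     | sold 
---+---------------------------+------
1  | Oryx and Crake            | 12519
2  | Nightfall                 | 16312
4  | Homage to Catalonia       | 22704
5  | A Wizard of Earthsea      | 41841
7  | The Left Hand of Darkness | 46973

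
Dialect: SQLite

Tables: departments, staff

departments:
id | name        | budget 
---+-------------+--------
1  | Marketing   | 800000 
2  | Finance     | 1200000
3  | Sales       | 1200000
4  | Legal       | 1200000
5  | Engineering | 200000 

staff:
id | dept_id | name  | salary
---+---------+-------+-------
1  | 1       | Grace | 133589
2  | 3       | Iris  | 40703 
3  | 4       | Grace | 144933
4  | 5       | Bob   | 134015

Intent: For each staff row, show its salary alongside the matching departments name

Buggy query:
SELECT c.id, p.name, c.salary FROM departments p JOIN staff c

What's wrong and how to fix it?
Bug: JOIN with no ON clause produces a cartesian product; every staff row pairs with every departments row

Fix: Add ON c.dept_id = p.id to the JOIN

Corrected query:
SELECT c.id, p.name, c.salary FROM departments p JOIN staff c ON c.dept_id = p.id

Result:
id | name        | salary
---+-------------+-------
1  | Marketing   | 133589
2  | Sales       | 40703 
3  | Legal       | 144933
4  | Engineering | 134015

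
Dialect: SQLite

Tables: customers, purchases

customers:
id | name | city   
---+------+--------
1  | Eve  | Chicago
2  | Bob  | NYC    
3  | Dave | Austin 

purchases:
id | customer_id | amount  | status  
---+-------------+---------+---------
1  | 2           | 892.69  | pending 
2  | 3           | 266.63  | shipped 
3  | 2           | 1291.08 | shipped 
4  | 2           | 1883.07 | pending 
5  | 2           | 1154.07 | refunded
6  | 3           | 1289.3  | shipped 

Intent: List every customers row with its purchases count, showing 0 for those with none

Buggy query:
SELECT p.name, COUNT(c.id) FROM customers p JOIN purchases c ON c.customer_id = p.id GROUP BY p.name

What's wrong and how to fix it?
Bug: An inner join excludes parents with zero children

Fix: Switch to LEFT JOIN to retain unmatched parent rows

Corrected query:
SELECT p.name, COUNT(c.id) FROM customers p LEFT JOIN purchases c ON c.customer_id = p.id GROUP BY p.name

Result:
name | COUNT(c.id)
-----+------------
Bob  | 4          
Dave | 2          
Eve  | 0          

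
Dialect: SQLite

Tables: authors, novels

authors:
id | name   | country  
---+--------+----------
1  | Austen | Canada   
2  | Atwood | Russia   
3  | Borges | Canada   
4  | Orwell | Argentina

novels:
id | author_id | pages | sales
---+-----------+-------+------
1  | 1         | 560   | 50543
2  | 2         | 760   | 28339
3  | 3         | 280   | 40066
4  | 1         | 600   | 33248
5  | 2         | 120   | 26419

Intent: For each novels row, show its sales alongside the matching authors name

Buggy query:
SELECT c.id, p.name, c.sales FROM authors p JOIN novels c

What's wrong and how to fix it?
Bug: Missing join condition: each novels row is matched to all authors rows instead of just its own

Fix: Specify the join condition linking the foreign key to the parent id

Corrected query:
SELECT c.id, p.name, c.sales FROM authors p JOIN novels c ON c.author_id = p.id

Result:
id | name   | sales
---+--------+------
1  | Austen | 50543
2  | Atwood | 28339
3  | Borges | 40066
4  | Austen | 33248
5  | Atwood | 26419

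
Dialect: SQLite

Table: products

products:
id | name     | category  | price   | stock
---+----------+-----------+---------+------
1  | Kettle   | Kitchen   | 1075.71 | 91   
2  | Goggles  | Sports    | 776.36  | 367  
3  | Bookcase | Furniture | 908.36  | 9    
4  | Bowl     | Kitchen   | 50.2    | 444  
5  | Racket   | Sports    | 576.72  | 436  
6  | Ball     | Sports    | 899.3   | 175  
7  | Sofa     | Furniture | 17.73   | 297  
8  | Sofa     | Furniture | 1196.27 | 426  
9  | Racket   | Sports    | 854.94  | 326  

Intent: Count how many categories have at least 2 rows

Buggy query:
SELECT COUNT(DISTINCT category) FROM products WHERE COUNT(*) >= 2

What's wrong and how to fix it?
Bug: WHERE filters individual rows, not groups, so a group-level COUNT is invalid there

Fix: Use a subquery that GROUPs and filters with HAVING, then count its rows

Corrected query:
SELECT COUNT(*) FROM (SELECT category FROM products GROUP BY category HAVING COUNT(*) >= 2)

Result:
COUNT(*)
--------
3       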